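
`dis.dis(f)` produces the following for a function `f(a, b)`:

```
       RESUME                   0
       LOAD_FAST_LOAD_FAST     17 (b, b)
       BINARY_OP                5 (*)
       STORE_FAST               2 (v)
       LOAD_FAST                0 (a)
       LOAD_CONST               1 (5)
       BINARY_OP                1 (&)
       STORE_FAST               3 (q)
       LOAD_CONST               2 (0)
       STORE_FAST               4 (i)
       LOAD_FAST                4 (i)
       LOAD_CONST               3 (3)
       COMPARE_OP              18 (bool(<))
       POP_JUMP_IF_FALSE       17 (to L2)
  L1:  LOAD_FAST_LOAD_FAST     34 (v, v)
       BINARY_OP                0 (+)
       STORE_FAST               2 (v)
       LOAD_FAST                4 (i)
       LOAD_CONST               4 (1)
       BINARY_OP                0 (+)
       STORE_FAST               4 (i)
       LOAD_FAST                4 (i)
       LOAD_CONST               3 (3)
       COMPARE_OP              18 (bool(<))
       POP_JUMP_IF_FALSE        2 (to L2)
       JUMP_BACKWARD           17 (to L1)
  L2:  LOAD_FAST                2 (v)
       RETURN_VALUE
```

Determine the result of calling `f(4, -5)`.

200

LOAD_FAST_LOAD_FAST b,b → push -5,-5. Stack: [-5, -5]
BINARY_OP * → -5 * -5 = 25. Stack: [25]
STORE_FAST v → v=25. Stack: []
LOAD_FAST a → push 4. Stack: [4]
LOAD_CONST → push 5. Stack: [4, 5]
BINARY_OP & → 4 & 5 = 4. Stack: [4]
STORE_FAST q → q=4. Stack: []
LOAD_CONST → push 0. Stack: [0]
STORE_FAST i → i=0. Stack: []
LOAD_FAST i → push 0. Stack: [0]
LOAD_CONST → push 3. Stack: [0, 3]
COMPARE_OP bool(<) → 0 vs 3 = True. Stack: [True]
POP_JUMP_IF_FALSE → pop True; no jump. Stack: []
LOAD_FAST_LOAD_FAST v,v → push 25,25. Stack: [25, 25]
BINARY_OP + → 25 + 25 = 50. Stack: [50]
STORE_FAST v → v=50. Stack: []
LOAD_FAST i → push 0. Stack: [0]
LOAD_CONST → push 1. Stack: [0, 1]
BINARY_OP + → 0 + 1 = 1. Stack: [1]
STORE_FAST i → i=1. Stack: []
LOAD_FAST i → push 1. Stack: [1]
LOAD_CONST → push 3. Stack: [1, 3]
COMPARE_OP bool(<) → 1 vs 3 = True. Stack: [True]
POP_JUMP_IF_FALSE → pop True; no jump. Stack: []
LOAD_FAST_LOAD_FAST v,v → push 50,50. Stack: [50, 50]
BINARY_OP + → 50 + 50 = 100. Stack: [100]
STORE_FAST v → v=100. Stack: []
LOAD_FAST i → push 1. Stack: [1]
LOAD_CONST → push 1. Stack: [1, 1]
BINARY_OP + → 1 + 1 = 2. Stack: [2]
STORE_FAST i → i=2. Stack: []
LOAD_FAST i → push 2. Stack: [2]
LOAD_CONST → push 3. Stack: [2, 3]
COMPARE_OP bool(<) → 2 vs 3 = True. Stack: [True]
POP_JUMP_IF_FALSE → pop True; no jump. Stack: []
LOAD_FAST_LOAD_FAST v,v → push 100,100. Stack: [100, 100]
BINARY_OP + → 100 + 100 = 200. Stack: [200]
STORE_FAST v → v=200. Stack: []
LOAD_FAST i → push 2. Stack: [2]
LOAD_CONST → push 1. Stack: [2, 1]
BINARY_OP + → 2 + 1 = 3. Stack: [3]
STORE_FAST i → i=3. Stack: []
LOAD_FAST i → push 3. Stack: [3]
LOAD_CONST → push 3. Stack: [3, 3]
COMPARE_OP bool(<) → 3 vs 3 = False. Stack: [False]
POP_JUMP_IF_FALSE → pop False; jump. Stack: []
LOAD_FAST v → push 200. Stack: [200]
RETURN_VALUE → return 200.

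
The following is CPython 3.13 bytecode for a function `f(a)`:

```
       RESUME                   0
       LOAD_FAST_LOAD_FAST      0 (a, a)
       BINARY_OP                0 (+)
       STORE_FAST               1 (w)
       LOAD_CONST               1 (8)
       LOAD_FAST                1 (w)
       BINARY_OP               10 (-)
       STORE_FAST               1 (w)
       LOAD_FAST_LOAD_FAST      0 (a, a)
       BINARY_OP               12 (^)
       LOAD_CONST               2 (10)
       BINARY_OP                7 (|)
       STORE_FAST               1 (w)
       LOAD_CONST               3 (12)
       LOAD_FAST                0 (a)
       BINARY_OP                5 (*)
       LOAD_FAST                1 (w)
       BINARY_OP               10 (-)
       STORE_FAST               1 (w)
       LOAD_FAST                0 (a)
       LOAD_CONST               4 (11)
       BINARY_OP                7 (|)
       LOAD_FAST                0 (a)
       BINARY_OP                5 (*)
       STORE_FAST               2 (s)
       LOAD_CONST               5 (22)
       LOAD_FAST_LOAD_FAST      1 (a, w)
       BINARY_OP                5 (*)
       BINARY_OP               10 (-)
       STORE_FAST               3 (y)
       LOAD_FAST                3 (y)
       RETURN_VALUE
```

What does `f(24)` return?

LOAD_FAST_LOAD_FAST a,a → push 24,24. Stack: [24, 24]
BINARY_OP + → 24 + 24 = 48. Stack: [48]
STORE_FAST w → w=48. Stack: []
LOAD_CONST → push 8. Stack: [8]
LOAD_FAST w → push 48. Stack: [8, 48]
BINARY_OP - → 8 - 48 = -40. Stack: [-40]
STORE_FAST w → w=-40. Stack: []
LOAD_FAST_LOAD_FAST a,a → push 24,24. Stack: [24, 24]
BINARY_OP ^ → 24 ^ 24 = 0. Stack: [0]
LOAD_CONST → push 10. Stack: [0, 10]
BINARY_OP | → 0 | 10 = 10. Stack: [10]
STORE_FAST w → w=10. Stack: []
LOAD_CONST → push 12. Stack: [12]
LOAD_FAST a → push 24. Stack: [12, 24]
BINARY_OP * → 12 * 24 = 288. Stack: [288]
LOAD_FAST w → push 10. Stack: [288, 10]
BINARY_OP - → 288 - 10 = 278. Stack: [278]
STORE_FAST w → w=278. Stack: []
LOAD_FAST a → push 24. Stack: [24]
LOAD_CONST → push 11. Stack: [24, 11]
BINARY_OP | → 24 | 11 = 27. Stack: [27]
LOAD_FAST a → push 24. Stack: [27, 24]
BINARY_OP * → 27 * 24 = 648. Stack: [648]
STORE_FAST s → s=648. Stack: []
LOAD_CONST → push 22. Stack: [22]
LOAD_FAST_LOAD_FAST a,w → push 24,278. Stack: [22, 24, 278]
BINARY_OP * → 24 * 278 = 6672. Stack: [22, 6672]
BINARY_OP - → 22 - 6672 = -6650. Stack: [-6650]
STORE_FAST y → y=-6650. Stack: []
LOAD_FAST y → push -6650. Stack: [-6650]
RETURN_VALUE → return -6650.

-6650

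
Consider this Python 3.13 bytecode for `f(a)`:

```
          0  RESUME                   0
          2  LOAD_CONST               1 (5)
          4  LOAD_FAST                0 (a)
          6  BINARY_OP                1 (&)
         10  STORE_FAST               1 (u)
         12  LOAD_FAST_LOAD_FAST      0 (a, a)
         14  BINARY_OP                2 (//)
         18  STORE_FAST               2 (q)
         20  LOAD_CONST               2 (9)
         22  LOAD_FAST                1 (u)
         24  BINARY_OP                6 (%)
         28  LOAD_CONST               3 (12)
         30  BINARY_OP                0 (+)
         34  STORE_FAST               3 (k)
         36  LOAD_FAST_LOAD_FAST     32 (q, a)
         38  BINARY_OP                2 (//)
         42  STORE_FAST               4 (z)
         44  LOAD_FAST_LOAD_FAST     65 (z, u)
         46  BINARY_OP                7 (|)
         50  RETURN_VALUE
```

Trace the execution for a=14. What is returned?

4

LOAD_CONST → push 5. Stack: [5]
LOAD_FAST a → push 14. Stack: [5, 14]
BINARY_OP & → 5 & 14 = 4. Stack: [4]
STORE_FAST u → u=4. Stack: []
LOAD_FAST_LOAD_FAST a,a → push 14,14. Stack: [14, 14]
BINARY_OP // → 14 // 14 = 1. Stack: [1]
STORE_FAST q → q=1. Stack: []
LOAD_CONST → push 9. Stack: [9]
LOAD_FAST u → push 4. Stack: [9, 4]
BINARY_OP % → 9 % 4 = 1. Stack: [1]
LOAD_CONST → push 12. Stack: [1, 12]
BINARY_OP + → 1 + 12 = 13. Stack: [13]
STORE_FAST k → k=13. Stack: []
LOAD_FAST_LOAD_FAST q,a → push 1,14. Stack: [1, 14]
BINARY_OP // → 1 // 14 = 0. Stack: [0]
STORE_FAST z → z=0. Stack: []
LOAD_FAST_LOAD_FAST z,u → push 0,4. Stack: [0, 4]
BINARY_OP | → 0 | 4 = 4. Stack: [4]
RETURN_VALUE → return 4.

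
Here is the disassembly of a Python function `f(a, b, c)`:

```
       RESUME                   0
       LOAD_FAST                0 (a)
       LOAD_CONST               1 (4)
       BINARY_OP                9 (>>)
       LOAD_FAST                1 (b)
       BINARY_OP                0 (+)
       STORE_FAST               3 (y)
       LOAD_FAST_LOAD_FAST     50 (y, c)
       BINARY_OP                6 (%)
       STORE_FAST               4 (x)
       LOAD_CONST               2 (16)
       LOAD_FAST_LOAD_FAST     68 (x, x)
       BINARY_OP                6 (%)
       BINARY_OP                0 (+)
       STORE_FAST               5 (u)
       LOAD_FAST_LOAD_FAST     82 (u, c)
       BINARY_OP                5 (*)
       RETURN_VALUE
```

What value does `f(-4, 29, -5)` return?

LOAD_FAST a → push -4. Stack: [-4]
LOAD_CONST → push 4. Stack: [-4, 4]
BINARY_OP >> → -4 >> 4 = -1. Stack: [-1]
LOAD_FAST b → push 29. Stack: [-1, 29]
BINARY_OP + → -1 + 29 = 28. Stack: [28]
STORE_FAST y → y=28. Stack: []
LOAD_FAST_LOAD_FAST y,c → push 28,-5. Stack: [28, -5]
BINARY_OP % → 28 % -5 = -2. Stack: [-2]
STORE_FAST x → x=-2. Stack: []
LOAD_CONST → push 16. Stack: [16]
LOAD_FAST_LOAD_FAST x,x → push -2,-2. Stack: [16, -2, -2]
BINARY_OP % → -2 % -2 = 0. Stack: [16, 0]
BINARY_OP + → 16 + 0 = 16. Stack: [16]
STORE_FAST u → u=16. Stack: []
LOAD_FAST_LOAD_FAST u,c → push 16,-5. Stack: [16, -5]
BINARY_OP * → 16 * -5 = -80. Stack: [-80]
RETURN_VALUE → return -80.

-80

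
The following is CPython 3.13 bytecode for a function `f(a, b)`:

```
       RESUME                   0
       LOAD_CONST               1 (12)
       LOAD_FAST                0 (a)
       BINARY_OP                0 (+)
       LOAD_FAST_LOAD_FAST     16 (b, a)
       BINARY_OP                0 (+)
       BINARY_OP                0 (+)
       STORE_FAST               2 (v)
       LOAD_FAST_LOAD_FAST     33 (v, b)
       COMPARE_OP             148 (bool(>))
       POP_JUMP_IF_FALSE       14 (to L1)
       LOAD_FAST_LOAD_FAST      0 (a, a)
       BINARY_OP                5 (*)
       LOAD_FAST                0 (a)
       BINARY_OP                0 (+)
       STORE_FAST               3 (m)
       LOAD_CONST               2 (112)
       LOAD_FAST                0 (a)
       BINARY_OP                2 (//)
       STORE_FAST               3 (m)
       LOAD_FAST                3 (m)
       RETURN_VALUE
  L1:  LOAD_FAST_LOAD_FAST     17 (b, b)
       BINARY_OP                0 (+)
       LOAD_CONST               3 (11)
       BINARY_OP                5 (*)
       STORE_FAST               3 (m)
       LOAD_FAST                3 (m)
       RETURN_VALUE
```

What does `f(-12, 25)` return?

LOAD_CONST → push 12. Stack: [12]
LOAD_FAST a → push -12. Stack: [12, -12]
BINARY_OP + → 12 + -12 = 0. Stack: [0]
LOAD_FAST_LOAD_FAST b,a → push 25,-12. Stack: [0, 25, -12]
BINARY_OP + → 25 + -12 = 13. Stack: [0, 13]
BINARY_OP + → 0 + 13 = 13. Stack: [13]
STORE_FAST v → v=13. Stack: []
LOAD_FAST_LOAD_FAST v,b → push 13,25. Stack: [13, 25]
COMPARE_OP bool(>) → 13 vs 25 = False. Stack: [False]
POP_JUMP_IF_FALSE → pop False; jump. Stack: []
LOAD_FAST_LOAD_FAST b,b → push 25,25. Stack: [25, 25]
BINARY_OP + → 25 + 25 = 50. Stack: [50]
LOAD_CONST → push 11. Stack: [50, 11]
BINARY_OP * → 50 * 11 = 550. Stack: [550]
STORE_FAST m → m=550. Stack: []
LOAD_FAST m → push 550. Stack: [550]
RETURN_VALUE → return 550.

550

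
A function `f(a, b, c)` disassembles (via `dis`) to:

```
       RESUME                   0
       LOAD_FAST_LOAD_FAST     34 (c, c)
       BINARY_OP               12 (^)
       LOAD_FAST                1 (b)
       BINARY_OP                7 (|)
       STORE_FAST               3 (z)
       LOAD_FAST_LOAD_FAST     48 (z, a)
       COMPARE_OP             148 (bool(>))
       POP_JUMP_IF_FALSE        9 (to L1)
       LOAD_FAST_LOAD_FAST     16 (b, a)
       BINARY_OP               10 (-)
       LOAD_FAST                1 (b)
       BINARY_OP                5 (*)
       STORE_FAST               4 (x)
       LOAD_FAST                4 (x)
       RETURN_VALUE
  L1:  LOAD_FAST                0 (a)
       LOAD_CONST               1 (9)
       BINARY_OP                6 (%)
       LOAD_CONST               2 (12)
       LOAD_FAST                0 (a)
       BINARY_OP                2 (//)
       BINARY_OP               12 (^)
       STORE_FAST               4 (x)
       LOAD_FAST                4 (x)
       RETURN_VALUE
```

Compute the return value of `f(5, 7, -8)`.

LOAD_FAST_LOAD_FAST c,c → push -8,-8. Stack: [-8, -8]
BINARY_OP ^ → -8 ^ -8 = 0. Stack: [0]
LOAD_FAST b → push 7. Stack: [0, 7]
BINARY_OP | → 0 | 7 = 7. Stack: [7]
STORE_FAST z → z=7. Stack: []
LOAD_FAST_LOAD_FAST z,a → push 7,5. Stack: [7, 5]
COMPARE_OP bool(>) → 7 vs 5 = True. Stack: [True]
POP_JUMP_IF_FALSE → pop True; no jump. Stack: []
LOAD_FAST_LOAD_FAST b,a → push 7,5. Stack: [7, 5]
BINARY_OP - → 7 - 5 = 2. Stack: [2]
LOAD_FAST b → push 7. Stack: [2, 7]
BINARY_OP * → 2 * 7 = 14. Stack: [14]
STORE_FAST x → x=14. Stack: []
LOAD_FAST x → push 14. Stack: [14]
RETURN_VALUE → return 14.

14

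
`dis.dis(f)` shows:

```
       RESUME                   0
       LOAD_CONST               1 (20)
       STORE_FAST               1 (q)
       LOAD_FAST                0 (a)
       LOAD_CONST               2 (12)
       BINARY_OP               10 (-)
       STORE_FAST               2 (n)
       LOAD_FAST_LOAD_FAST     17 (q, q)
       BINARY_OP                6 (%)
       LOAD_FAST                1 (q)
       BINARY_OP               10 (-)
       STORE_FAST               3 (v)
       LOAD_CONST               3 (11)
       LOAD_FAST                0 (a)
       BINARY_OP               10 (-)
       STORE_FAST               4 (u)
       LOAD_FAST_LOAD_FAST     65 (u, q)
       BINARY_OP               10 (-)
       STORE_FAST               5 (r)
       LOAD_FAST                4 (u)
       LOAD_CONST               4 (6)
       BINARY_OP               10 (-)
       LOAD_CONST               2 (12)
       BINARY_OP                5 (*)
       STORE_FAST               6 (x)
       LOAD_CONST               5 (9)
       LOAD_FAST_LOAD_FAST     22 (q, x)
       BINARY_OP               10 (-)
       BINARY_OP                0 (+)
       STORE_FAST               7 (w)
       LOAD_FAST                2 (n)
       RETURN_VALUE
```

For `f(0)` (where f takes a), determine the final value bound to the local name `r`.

-9

LOAD_CONST → push 20. Stack: [20]
STORE_FAST q → q=20. Stack: []
LOAD_FAST a → push 0. Stack: [0]
LOAD_CONST → push 12. Stack: [0, 12]
BINARY_OP - → 0 - 12 = -12. Stack: [-12]
STORE_FAST n → n=-12. Stack: []
LOAD_FAST_LOAD_FAST q,q → push 20,20. Stack: [20, 20]
BINARY_OP % → 20 % 20 = 0. Stack: [0]
LOAD_FAST q → push 20. Stack: [0, 20]
BINARY_OP - → 0 - 20 = -20. Stack: [-20]
STORE_FAST v → v=-20. Stack: []
LOAD_CONST → push 11. Stack: [11]
LOAD_FAST a → push 0. Stack: [11, 0]
BINARY_OP - → 11 - 0 = 11. Stack: [11]
STORE_FAST u → u=11. Stack: []
LOAD_FAST_LOAD_FAST u,q → push 11,20. Stack: [11, 20]
BINARY_OP - → 11 - 20 = -9. Stack: [-9]
STORE_FAST r → r=-9. Stack: []
LOAD_FAST u → push 11. Stack: [11]
LOAD_CONST → push 6. Stack: [11, 6]
BINARY_OP - → 11 - 6 = 5. Stack: [5]
LOAD_CONST → push 12. Stack: [5, 12]
BINARY_OP * → 5 * 12 = 60. Stack: [60]
STORE_FAST x → x=60. Stack: []
LOAD_CONST → push 9. Stack: [9]
LOAD_FAST_LOAD_FAST q,x → push 20,60. Stack: [9, 20, 60]
BINARY_OP - → 20 - 60 = -40. Stack: [9, -40]
BINARY_OP + → 9 + -40 = -31. Stack: [-31]
STORE_FAST w → w=-31. Stack: []
LOAD_FAST n → push -12. Stack: [-12]
RETURN_VALUE → return -12.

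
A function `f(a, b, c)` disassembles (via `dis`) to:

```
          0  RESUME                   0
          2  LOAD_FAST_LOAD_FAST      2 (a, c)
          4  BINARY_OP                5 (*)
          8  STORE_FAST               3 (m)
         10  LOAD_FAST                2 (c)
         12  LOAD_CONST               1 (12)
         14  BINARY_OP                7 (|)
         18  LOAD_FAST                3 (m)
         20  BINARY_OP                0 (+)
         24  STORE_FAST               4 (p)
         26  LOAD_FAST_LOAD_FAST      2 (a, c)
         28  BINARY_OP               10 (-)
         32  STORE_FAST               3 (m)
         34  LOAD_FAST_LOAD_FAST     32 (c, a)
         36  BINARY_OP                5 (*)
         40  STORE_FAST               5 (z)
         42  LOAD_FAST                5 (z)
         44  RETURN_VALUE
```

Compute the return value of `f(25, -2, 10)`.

250

LOAD_FAST_LOAD_FAST a,c → push 25,10. Stack: [25, 10]
BINARY_OP * → 25 * 10 = 250. Stack: [250]
STORE_FAST m → m=250. Stack: []
LOAD_FAST c → push 10. Stack: [10]
LOAD_CONST → push 12. Stack: [10, 12]
BINARY_OP | → 10 | 12 = 14. Stack: [14]
LOAD_FAST m → push 250. Stack: [14, 250]
BINARY_OP + → 14 + 250 = 264. Stack: [264]
STORE_FAST p → p=264. Stack: []
LOAD_FAST_LOAD_FAST a,c → push 25,10. Stack: [25, 10]
BINARY_OP - → 25 - 10 = 15. Stack: [15]
STORE_FAST m → m=15. Stack: []
LOAD_FAST_LOAD_FAST c,a → push 10,25. Stack: [10, 25]
BINARY_OP * → 10 * 25 = 250. Stack: [250]
STORE_FAST z → z=250. Stack: []
LOAD_FAST z → push 250. Stack: [250]
RETURN_VALUE → return 250.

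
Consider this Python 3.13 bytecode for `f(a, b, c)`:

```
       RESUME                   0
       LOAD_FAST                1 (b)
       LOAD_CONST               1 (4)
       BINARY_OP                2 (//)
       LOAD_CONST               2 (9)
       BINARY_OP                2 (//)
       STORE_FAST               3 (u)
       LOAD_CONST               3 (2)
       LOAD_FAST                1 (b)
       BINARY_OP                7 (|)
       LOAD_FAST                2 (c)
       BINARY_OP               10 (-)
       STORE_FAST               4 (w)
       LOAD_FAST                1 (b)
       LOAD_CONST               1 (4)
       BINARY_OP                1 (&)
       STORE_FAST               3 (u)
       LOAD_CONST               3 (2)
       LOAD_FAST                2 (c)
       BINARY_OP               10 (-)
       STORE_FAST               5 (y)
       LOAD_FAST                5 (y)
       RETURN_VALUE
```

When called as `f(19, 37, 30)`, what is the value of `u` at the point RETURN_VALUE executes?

4

LOAD_FAST b → push 37. Stack: [37]
LOAD_CONST → push 4. Stack: [37, 4]
BINARY_OP // → 37 // 4 = 9. Stack: [9]
LOAD_CONST → push 9. Stack: [9, 9]
BINARY_OP // → 9 // 9 = 1. Stack: [1]
STORE_FAST u → u=1. Stack: []
LOAD_CONST → push 2. Stack: [2]
LOAD_FAST b → push 37. Stack: [2, 37]
BINARY_OP | → 2 | 37 = 39. Stack: [39]
LOAD_FAST c → push 30. Stack: [39, 30]
BINARY_OP - → 39 - 30 = 9. Stack: [9]
STORE_FAST w → w=9. Stack: []
LOAD_FAST b → push 37. Stack: [37]
LOAD_CONST → push 4. Stack: [37, 4]
BINARY_OP & → 37 & 4 = 4. Stack: [4]
STORE_FAST u → u=4. Stack: []
LOAD_CONST → push 2. Stack: [2]
LOAD_FAST c → push 30. Stack: [2, 30]
BINARY_OP - → 2 - 30 = -28. Stack: [-28]
STORE_FAST y → y=-28. Stack: []
LOAD_FAST y → push -28. Stack: [-28]
RETURN_VALUE → return -28.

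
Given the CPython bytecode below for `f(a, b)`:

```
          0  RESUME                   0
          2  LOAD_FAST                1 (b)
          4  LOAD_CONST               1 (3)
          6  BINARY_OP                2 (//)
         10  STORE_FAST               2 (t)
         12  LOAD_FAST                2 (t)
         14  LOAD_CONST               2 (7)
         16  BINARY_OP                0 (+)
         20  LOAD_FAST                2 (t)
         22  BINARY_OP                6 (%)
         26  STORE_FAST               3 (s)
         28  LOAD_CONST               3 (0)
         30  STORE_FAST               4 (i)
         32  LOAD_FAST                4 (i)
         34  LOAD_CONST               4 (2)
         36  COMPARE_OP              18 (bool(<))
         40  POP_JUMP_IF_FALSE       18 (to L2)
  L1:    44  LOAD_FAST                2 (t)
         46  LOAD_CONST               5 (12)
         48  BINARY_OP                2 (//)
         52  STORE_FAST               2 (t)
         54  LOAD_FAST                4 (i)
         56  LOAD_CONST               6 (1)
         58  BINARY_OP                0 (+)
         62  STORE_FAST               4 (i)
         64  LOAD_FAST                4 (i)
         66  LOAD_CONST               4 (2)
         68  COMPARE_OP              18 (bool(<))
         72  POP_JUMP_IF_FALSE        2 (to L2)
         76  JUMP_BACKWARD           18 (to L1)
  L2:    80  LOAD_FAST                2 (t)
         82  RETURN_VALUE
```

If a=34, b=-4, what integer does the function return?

-1

LOAD_FAST b → push -4. Stack: [-4]
LOAD_CONST → push 3. Stack: [-4, 3]
BINARY_OP // → -4 // 3 = -2. Stack: [-2]
STORE_FAST t → t=-2. Stack: []
LOAD_FAST t → push -2. Stack: [-2]
LOAD_CONST → push 7. Stack: [-2, 7]
BINARY_OP + → -2 + 7 = 5. Stack: [5]
LOAD_FAST t → push -2. Stack: [5, -2]
BINARY_OP % → 5 % -2 = -1. Stack: [-1]
STORE_FAST s → s=-1. Stack: []
LOAD_CONST → push 0. Stack: [0]
STORE_FAST i → i=0. Stack: []
LOAD_FAST i → push 0. Stack: [0]
LOAD_CONST → push 2. Stack: [0, 2]
COMPARE_OP bool(<) → 0 vs 2 = True. Stack: [True]
POP_JUMP_IF_FALSE → pop True; no jump. Stack: []
LOAD_FAST t → push -2. Stack: [-2]
LOAD_CONST → push 12. Stack: [-2, 12]
BINARY_OP // → -2 // 12 = -1. Stack: [-1]
STORE_FAST t → t=-1. Stack: []
LOAD_FAST i → push 0. Stack: [0]
LOAD_CONST → push 1. Stack: [0, 1]
BINARY_OP + → 0 + 1 = 1. Stack: [1]
STORE_FAST i → i=1. Stack: []
LOAD_FAST i → push 1. Stack: [1]
LOAD_CONST → push 2. Stack: [1, 2]
COMPARE_OP bool(<) → 1 vs 2 = True. Stack: [True]
POP_JUMP_IF_FALSE → pop True; no jump. Stack: []
LOAD_FAST t → push -1. Stack: [-1]
LOAD_CONST → push 12. Stack: [-1, 12]
BINARY_OP // → -1 // 12 = -1. Stack: [-1]
STORE_FAST t → t=-1. Stack: []
LOAD_FAST i → push 1. Stack: [1]
LOAD_CONST → push 1. Stack: [1, 1]
BINARY_OP + → 1 + 1 = 2. Stack: [2]
STORE_FAST i → i=2. Stack: []
LOAD_FAST i → push 2. Stack: [2]
LOAD_CONST → push 2. Stack: [2, 2]
COMPARE_OP bool(<) → 2 vs 2 = False. Stack: [False]
POP_JUMP_IF_FALSE → pop False; jump. Stack: []
LOAD_FAST t → push -1. Stack: [-1]
RETURN_VALUE → return -1.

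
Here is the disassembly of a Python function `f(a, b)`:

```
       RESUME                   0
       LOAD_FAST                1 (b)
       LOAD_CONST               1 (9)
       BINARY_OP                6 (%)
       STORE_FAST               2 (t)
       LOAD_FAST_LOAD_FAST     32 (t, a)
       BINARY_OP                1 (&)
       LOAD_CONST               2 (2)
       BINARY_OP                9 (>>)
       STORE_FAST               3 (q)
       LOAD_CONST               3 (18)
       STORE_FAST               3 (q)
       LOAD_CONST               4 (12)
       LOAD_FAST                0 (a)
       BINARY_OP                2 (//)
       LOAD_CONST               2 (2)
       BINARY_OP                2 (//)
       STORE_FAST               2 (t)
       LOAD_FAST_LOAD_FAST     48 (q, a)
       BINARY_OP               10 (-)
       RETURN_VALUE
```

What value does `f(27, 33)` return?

-9

LOAD_FAST b → push 33. Stack: [33]
LOAD_CONST → push 9. Stack: [33, 9]
BINARY_OP % → 33 % 9 = 6. Stack: [6]
STORE_FAST t → t=6. Stack: []
LOAD_FAST_LOAD_FAST t,a → push 6,27. Stack: [6, 27]
BINARY_OP & → 6 & 27 = 2. Stack: [2]
LOAD_CONST → push 2. Stack: [2, 2]
BINARY_OP >> → 2 >> 2 = 0. Stack: [0]
STORE_FAST q → q=0. Stack: []
LOAD_CONST → push 18. Stack: [18]
STORE_FAST q → q=18. Stack: []
LOAD_CONST → push 12. Stack: [12]
LOAD_FAST a → push 27. Stack: [12, 27]
BINARY_OP // → 12 // 27 = 0. Stack: [0]
LOAD_CONST → push 2. Stack: [0, 2]
BINARY_OP // → 0 // 2 = 0. Stack: [0]
STORE_FAST t → t=0. Stack: []
LOAD_FAST_LOAD_FAST q,a → push 18,27. Stack: [18, 27]
BINARY_OP - → 18 - 27 = -9. Stack: [-9]
RETURN_VALUE → return -9.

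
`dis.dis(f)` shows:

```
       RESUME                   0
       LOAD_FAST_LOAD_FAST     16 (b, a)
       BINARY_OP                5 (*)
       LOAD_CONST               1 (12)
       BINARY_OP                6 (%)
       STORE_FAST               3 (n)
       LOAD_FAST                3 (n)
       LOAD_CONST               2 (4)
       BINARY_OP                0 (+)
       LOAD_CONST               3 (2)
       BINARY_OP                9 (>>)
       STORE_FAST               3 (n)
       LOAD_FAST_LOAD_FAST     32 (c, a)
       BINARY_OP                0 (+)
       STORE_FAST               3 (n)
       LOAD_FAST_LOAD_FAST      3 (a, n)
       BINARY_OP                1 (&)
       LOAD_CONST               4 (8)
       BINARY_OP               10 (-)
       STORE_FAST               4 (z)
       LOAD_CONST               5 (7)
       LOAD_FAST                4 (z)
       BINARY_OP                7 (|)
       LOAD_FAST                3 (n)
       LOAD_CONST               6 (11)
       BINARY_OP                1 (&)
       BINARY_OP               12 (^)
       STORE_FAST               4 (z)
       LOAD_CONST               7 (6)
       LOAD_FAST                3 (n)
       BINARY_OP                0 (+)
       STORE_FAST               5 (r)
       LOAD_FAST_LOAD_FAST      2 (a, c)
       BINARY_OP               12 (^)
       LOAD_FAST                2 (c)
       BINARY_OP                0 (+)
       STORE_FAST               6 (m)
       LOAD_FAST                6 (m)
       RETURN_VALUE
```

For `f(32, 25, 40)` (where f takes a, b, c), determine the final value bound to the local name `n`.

72

LOAD_FAST_LOAD_FAST b,a → push 25,32. Stack: [25, 32]
BINARY_OP * → 25 * 32 = 800. Stack: [800]
LOAD_CONST → push 12. Stack: [800, 12]
BINARY_OP % → 800 % 12 = 8. Stack: [8]
STORE_FAST n → n=8. Stack: []
LOAD_FAST n → push 8. Stack: [8]
LOAD_CONST → push 4. Stack: [8, 4]
BINARY_OP + → 8 + 4 = 12. Stack: [12]
LOAD_CONST → push 2. Stack: [12, 2]
BINARY_OP >> → 12 >> 2 = 3. Stack: [3]
STORE_FAST n → n=3. Stack: []
LOAD_FAST_LOAD_FAST c,a → push 40,32. Stack: [40, 32]
BINARY_OP + → 40 + 32 = 72. Stack: [72]
STORE_FAST n → n=72. Stack: []
LOAD_FAST_LOAD_FAST a,n → push 32,72. Stack: [32, 72]
BINARY_OP & → 32 & 72 = 0. Stack: [0]
LOAD_CONST → push 8. Stack: [0, 8]
BINARY_OP - → 0 - 8 = -8. Stack: [-8]
STORE_FAST z → z=-8. Stack: []
LOAD_CONST → push 7. Stack: [7]
LOAD_FAST z → push -8. Stack: [7, -8]
BINARY_OP | → 7 | -8 = -1. Stack: [-1]
LOAD_FAST n → push 72. Stack: [-1, 72]
LOAD_CONST → push 11. Stack: [-1, 72, 11]
BINARY_OP & → 72 & 11 = 8. Stack: [-1, 8]
BINARY_OP ^ → -1 ^ 8 = -9. Stack: [-9]
STORE_FAST z → z=-9. Stack: []
LOAD_CONST → push 6. Stack: [6]
LOAD_FAST n → push 72. Stack: [6, 72]
BINARY_OP + → 6 + 72 = 78. Stack: [78]
STORE_FAST r → r=78. Stack: []
LOAD_FAST_LOAD_FAST a,c → push 32,40. Stack: [32, 40]
BINARY_OP ^ → 32 ^ 40 = 8. Stack: [8]
LOAD_FAST c → push 40. Stack: [8, 40]
BINARY_OP + → 8 + 40 = 48. Stack: [48]
STORE_FAST m → m=48. Stack: []
LOAD_FAST m → push 48. Stack: [48]
RETURN_VALUE → return 48.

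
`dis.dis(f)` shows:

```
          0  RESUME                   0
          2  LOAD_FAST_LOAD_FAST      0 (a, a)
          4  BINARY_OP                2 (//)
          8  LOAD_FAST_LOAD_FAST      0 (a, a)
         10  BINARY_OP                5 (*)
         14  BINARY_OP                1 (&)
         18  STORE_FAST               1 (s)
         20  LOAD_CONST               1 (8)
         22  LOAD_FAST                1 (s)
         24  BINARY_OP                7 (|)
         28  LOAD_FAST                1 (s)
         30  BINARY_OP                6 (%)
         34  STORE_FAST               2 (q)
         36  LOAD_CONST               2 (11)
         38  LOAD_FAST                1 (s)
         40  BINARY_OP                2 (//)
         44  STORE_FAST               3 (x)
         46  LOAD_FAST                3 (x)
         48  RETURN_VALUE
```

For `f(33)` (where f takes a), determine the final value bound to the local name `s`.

LOAD_FAST_LOAD_FAST a,a → push 33,33. Stack: [33, 33]
BINARY_OP // → 33 // 33 = 1. Stack: [1]
LOAD_FAST_LOAD_FAST a,a → push 33,33. Stack: [1, 33, 33]
BINARY_OP * → 33 * 33 = 1089. Stack: [1, 1089]
BINARY_OP & → 1 & 1089 = 1. Stack: [1]
STORE_FAST s → s=1. Stack: []
LOAD_CONST → push 8. Stack: [8]
LOAD_FAST s → push 1. Stack: [8, 1]
BINARY_OP | → 8 | 1 = 9. Stack: [9]
LOAD_FAST s → push 1. Stack: [9, 1]
BINARY_OP % → 9 % 1 = 0. Stack: [0]
STORE_FAST q → q=0. Stack: []
LOAD_CONST → push 11. Stack: [11]
LOAD_FAST s → push 1. Stack: [11, 1]
BINARY_OP // → 11 // 1 = 11. Stack: [11]
STORE_FAST x → x=11. Stack: []
LOAD_FAST x → push 11. Stack: [11]
RETURN_VALUE → return 11.

1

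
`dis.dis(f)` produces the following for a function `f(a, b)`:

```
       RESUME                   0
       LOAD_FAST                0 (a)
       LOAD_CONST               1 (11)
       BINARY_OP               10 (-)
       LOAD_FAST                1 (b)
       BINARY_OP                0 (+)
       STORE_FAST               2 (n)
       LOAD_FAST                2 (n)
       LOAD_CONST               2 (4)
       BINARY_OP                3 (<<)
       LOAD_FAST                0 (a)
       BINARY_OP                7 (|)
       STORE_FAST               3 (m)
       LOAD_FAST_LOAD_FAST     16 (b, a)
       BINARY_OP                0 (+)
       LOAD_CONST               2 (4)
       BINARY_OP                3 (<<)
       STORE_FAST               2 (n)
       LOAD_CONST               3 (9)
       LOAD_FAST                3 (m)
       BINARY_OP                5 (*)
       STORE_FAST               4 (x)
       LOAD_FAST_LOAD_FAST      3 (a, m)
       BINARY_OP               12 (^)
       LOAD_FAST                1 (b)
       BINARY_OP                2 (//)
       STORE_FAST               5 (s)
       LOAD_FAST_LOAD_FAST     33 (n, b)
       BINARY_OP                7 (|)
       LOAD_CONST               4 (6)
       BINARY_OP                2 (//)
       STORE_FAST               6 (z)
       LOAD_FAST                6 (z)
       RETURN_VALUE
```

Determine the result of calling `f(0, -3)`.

-1

LOAD_FAST a → push 0. Stack: [0]
LOAD_CONST → push 11. Stack: [0, 11]
BINARY_OP - → 0 - 11 = -11. Stack: [-11]
LOAD_FAST b → push -3. Stack: [-11, -3]
BINARY_OP + → -11 + -3 = -14. Stack: [-14]
STORE_FAST n → n=-14. Stack: []
LOAD_FAST n → push -14. Stack: [-14]
LOAD_CONST → push 4. Stack: [-14, 4]
BINARY_OP << → -14 << 4 = -224. Stack: [-224]
LOAD_FAST a → push 0. Stack: [-224, 0]
BINARY_OP | → -224 | 0 = -224. Stack: [-224]
STORE_FAST m → m=-224. Stack: []
LOAD_FAST_LOAD_FAST b,a → push -3,0. Stack: [-3, 0]
BINARY_OP + → -3 + 0 = -3. Stack: [-3]
LOAD_CONST → push 4. Stack: [-3, 4]
BINARY_OP << → -3 << 4 = -48. Stack: [-48]
STORE_FAST n → n=-48. Stack: []
LOAD_CONST → push 9. Stack: [9]
LOAD_FAST m → push -224. Stack: [9, -224]
BINARY_OP * → 9 * -224 = -2016. Stack: [-2016]
STORE_FAST x → x=-2016. Stack: []
LOAD_FAST_LOAD_FAST a,m → push 0,-224. Stack: [0, -224]
BINARY_OP ^ → 0 ^ -224 = -224. Stack: [-224]
LOAD_FAST b → push -3. Stack: [-224, -3]
BINARY_OP // → -224 // -3 = 74. Stack: [74]
STORE_FAST s → s=74. Stack: []
LOAD_FAST_LOAD_FAST n,b → push -48,-3. Stack: [-48, -3]
BINARY_OP | → -48 | -3 = -3. Stack: [-3]
LOAD_CONST → push 6. Stack: [-3, 6]
BINARY_OP // → -3 // 6 = -1. Stack: [-1]
STORE_FAST z → z=-1. Stack: []
LOAD_FAST z → push -1. Stack: [-1]
RETURN_VALUE → return -1.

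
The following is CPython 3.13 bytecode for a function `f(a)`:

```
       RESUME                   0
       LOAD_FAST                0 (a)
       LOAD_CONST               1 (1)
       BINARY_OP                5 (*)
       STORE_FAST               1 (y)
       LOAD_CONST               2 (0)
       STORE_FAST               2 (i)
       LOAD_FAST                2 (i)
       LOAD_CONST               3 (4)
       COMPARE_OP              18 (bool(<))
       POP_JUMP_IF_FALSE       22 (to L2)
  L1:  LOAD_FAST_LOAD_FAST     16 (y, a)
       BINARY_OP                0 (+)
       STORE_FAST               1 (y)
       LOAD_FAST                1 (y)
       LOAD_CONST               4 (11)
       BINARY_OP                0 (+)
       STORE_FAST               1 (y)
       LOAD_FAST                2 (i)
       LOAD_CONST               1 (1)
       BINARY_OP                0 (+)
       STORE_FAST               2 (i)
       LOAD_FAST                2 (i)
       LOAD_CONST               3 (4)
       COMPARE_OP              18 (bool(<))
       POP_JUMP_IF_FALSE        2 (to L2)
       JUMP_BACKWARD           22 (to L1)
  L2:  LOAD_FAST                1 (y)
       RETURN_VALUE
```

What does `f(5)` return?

LOAD_FAST a → push 5
LOAD_CONST → push 1
BINARY_OP * → 5 * 1 = 5
STORE_FAST y → y=5
LOAD_CONST → push 0
STORE_FAST i → i=0
LOAD_FAST i → push 0
LOAD_CONST → push 4
COMPARE_OP bool(<) → 0 vs 4 = True
POP_JUMP_IF_FALSE → pop True; no jump
LOAD_FAST_LOAD_FAST y,a → push 5,5
BINARY_OP + → 5 + 5 = 10
STORE_FAST y → y=10
LOAD_FAST y → push 10
LOAD_CONST → push 11
BINARY_OP + → 10 + 11 = 21
STORE_FAST y → y=21
LOAD_FAST i → push 0
LOAD_CONST → push 1
BINARY_OP + → 0 + 1 = 1
STORE_FAST i → i=1
LOAD_FAST i → push 1
LOAD_CONST → push 4
COMPARE_OP bool(<) → 1 vs 4 = True
POP_JUMP_IF_FALSE → pop True; no jump
LOAD_FAST_LOAD_FAST y,a → push 21,5
BINARY_OP + → 21 + 5 = 26
STORE_FAST y → y=26
LOAD_FAST y → push 26
LOAD_CONST → push 11
BINARY_OP + → 26 + 11 = 37
STORE_FAST y → y=37
LOAD_FAST i → push 1
LOAD_CONST → push 1
BINARY_OP + → 1 + 1 = 2
STORE_FAST i → i=2
LOAD_FAST i → push 2
LOAD_CONST → push 4
COMPARE_OP bool(<) → 2 vs 4 = True
POP_JUMP_IF_FALSE → pop True; no jump
LOAD_FAST_LOAD_FAST y,a → push 37,5
BINARY_OP + → 37 + 5 = 42
STORE_FAST y → y=42
LOAD_FAST y → push 42
LOAD_CONST → push 11
BINARY_OP + → 42 + 11 = 53
STORE_FAST y → y=53
LOAD_FAST i → push 2
LOAD_CONST → push 1
BINARY_OP + → 2 + 1 = 3
STORE_FAST i → i=3
LOAD_FAST i → push 3
LOAD_CONST → push 4
COMPARE_OP bool(<) → 3 vs 4 = True
POP_JUMP_IF_FALSE → pop True; no jump
LOAD_FAST_LOAD_FAST y,a → push 53,5
BINARY_OP + → 53 + 5 = 58
STORE_FAST y → y=58
LOAD_FAST y → push 58
LOAD_CONST → push 11
BINARY_OP + → 58 + 11 = 69
STORE_FAST y → y=69
LOAD_FAST i → push 3
LOAD_CONST → push 1
BINARY_OP + → 3 + 1 = 4
STORE_FAST i → i=4
LOAD_FAST i → push 4
LOAD_CONST → push 4
COMPARE_OP bool(<) → 4 vs 4 = False
POP_JUMP_IF_FALSE → pop False; jump
LOAD_FAST y → push 69
RETURN_VALUE → return 69.

69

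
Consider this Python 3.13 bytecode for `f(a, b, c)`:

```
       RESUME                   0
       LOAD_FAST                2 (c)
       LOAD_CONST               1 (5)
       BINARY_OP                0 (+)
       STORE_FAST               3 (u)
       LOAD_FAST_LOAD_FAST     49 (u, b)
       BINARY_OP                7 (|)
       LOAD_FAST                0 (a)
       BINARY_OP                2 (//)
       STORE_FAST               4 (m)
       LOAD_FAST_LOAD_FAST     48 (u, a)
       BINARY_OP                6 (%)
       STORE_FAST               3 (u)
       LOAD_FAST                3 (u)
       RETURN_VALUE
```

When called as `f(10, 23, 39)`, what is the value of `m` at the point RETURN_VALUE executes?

6

LOAD_FAST c → push 39. Stack: [39]
LOAD_CONST → push 5. Stack: [39, 5]
BINARY_OP + → 39 + 5 = 44. Stack: [44]
STORE_FAST u → u=44. Stack: []
LOAD_FAST_LOAD_FAST u,b → push 44,23. Stack: [44, 23]
BINARY_OP | → 44 | 23 = 63. Stack: [63]
LOAD_FAST a → push 10. Stack: [63, 10]
BINARY_OP // → 63 // 10 = 6. Stack: [6]
STORE_FAST m → m=6. Stack: []
LOAD_FAST_LOAD_FAST u,a → push 44,10. Stack: [44, 10]
BINARY_OP % → 44 % 10 = 4. Stack: [4]
STORE_FAST u → u=4. Stack: []
LOAD_FAST u → push 4. Stack: [4]
RETURN_VALUE → return 4.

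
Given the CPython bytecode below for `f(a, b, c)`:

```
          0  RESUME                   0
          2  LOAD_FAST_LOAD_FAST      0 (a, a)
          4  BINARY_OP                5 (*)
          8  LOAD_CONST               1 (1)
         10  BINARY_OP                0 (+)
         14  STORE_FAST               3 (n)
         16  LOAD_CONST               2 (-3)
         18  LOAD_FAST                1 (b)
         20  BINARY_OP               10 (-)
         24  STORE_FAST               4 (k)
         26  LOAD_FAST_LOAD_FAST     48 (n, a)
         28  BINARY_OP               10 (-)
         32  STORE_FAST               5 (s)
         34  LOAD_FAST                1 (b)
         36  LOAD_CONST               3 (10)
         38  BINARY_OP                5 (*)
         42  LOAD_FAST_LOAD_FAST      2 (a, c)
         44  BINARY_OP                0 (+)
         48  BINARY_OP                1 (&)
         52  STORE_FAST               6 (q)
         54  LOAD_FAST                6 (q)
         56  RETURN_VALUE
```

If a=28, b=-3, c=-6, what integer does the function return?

LOAD_FAST_LOAD_FAST a,a → push 28,28. Stack: [28, 28]
BINARY_OP * → 28 * 28 = 784. Stack: [784]
LOAD_CONST → push 1. Stack: [784, 1]
BINARY_OP + → 784 + 1 = 785. Stack: [785]
STORE_FAST n → n=785. Stack: []
LOAD_CONST → push -3. Stack: [-3]
LOAD_FAST b → push -3. Stack: [-3, -3]
BINARY_OP - → -3 - -3 = 0. Stack: [0]
STORE_FAST k → k=0. Stack: []
LOAD_FAST_LOAD_FAST n,a → push 785,28. Stack: [785, 28]
BINARY_OP - → 785 - 28 = 757. Stack: [757]
STORE_FAST s → s=757. Stack: []
LOAD_FAST b → push -3. Stack: [-3]
LOAD_CONST → push 10. Stack: [-3, 10]
BINARY_OP * → -3 * 10 = -30. Stack: [-30]
LOAD_FAST_LOAD_FAST a,c → push 28,-6. Stack: [-30, 28, -6]
BINARY_OP + → 28 + -6 = 22. Stack: [-30, 22]
BINARY_OP & → -30 & 22 = 2. Stack: [2]
STORE_FAST q → q=2. Stack: []
LOAD_FAST q → push 2. Stack: [2]
RETURN_VALUE → return 2.

2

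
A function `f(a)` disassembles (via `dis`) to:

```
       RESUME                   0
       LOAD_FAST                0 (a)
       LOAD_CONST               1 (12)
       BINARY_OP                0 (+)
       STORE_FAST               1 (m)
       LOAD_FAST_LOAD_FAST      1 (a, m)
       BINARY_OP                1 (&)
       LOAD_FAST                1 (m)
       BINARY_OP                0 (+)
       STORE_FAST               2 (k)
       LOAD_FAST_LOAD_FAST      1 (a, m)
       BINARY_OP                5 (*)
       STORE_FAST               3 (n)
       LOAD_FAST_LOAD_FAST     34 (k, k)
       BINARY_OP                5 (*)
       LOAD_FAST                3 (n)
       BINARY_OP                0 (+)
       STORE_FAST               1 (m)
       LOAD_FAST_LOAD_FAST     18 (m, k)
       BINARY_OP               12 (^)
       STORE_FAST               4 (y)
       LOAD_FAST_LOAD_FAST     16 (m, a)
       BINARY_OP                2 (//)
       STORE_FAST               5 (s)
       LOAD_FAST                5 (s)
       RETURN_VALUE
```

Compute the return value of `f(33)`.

LOAD_FAST a → push 33. Stack: [33]
LOAD_CONST → push 12. Stack: [33, 12]
BINARY_OP + → 33 + 12 = 45. Stack: [45]
STORE_FAST m → m=45. Stack: []
LOAD_FAST_LOAD_FAST a,m → push 33,45. Stack: [33, 45]
BINARY_OP & → 33 & 45 = 33. Stack: [33]
LOAD_FAST m → push 45. Stack: [33, 45]
BINARY_OP + → 33 + 45 = 78. Stack: [78]
STORE_FAST k → k=78. Stack: []
LOAD_FAST_LOAD_FAST a,m → push 33,45. Stack: [33, 45]
BINARY_OP * → 33 * 45 = 1485. Stack: [1485]
STORE_FAST n → n=1485. Stack: []
LOAD_FAST_LOAD_FAST k,k → push 78,78. Stack: [78, 78]
BINARY_OP * → 78 * 78 = 6084. Stack: [6084]
LOAD_FAST n → push 1485. Stack: [6084, 1485]
BINARY_OP + → 6084 + 1485 = 7569. Stack: [7569]
STORE_FAST m → m=7569. Stack: []
LOAD_FAST_LOAD_FAST m,k → push 7569,78. Stack: [7569, 78]
BINARY_OP ^ → 7569 ^ 78 = 7647. Stack: [7647]
STORE_FAST y → y=7647. Stack: []
LOAD_FAST_LOAD_FAST m,a → push 7569,33. Stack: [7569, 33]
BINARY_OP // → 7569 // 33 = 229. Stack: [229]
STORE_FAST s → s=229. Stack: []
LOAD_FAST s → push 229. Stack: [229]
RETURN_VALUE → return 229.

229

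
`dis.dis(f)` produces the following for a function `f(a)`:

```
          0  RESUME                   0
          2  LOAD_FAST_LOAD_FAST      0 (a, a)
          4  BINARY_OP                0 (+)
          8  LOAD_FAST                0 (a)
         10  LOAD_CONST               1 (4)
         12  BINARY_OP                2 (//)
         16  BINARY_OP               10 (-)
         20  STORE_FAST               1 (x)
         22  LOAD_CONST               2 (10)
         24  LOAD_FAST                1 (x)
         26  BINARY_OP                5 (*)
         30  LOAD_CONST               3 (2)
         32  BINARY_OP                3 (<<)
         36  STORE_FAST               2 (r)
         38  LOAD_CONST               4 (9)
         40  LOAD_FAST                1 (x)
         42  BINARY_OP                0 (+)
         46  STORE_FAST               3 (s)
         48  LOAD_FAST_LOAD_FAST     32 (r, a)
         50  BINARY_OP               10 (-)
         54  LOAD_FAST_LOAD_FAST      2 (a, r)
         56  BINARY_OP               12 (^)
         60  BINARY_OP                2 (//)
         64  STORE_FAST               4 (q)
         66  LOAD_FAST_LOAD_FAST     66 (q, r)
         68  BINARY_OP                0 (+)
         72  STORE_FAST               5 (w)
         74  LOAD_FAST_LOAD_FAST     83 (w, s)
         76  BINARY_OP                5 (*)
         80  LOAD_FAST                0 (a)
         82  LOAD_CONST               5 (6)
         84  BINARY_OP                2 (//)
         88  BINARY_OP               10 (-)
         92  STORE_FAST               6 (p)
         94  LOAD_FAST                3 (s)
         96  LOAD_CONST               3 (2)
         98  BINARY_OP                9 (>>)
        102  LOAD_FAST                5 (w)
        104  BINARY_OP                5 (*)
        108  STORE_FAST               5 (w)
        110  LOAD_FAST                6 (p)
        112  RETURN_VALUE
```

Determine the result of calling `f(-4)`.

-561

LOAD_FAST_LOAD_FAST a,a → push -4,-4. Stack: [-4, -4]
BINARY_OP + → -4 + -4 = -8. Stack: [-8]
LOAD_FAST a → push -4. Stack: [-8, -4]
LOAD_CONST → push 4. Stack: [-8, -4, 4]
BINARY_OP // → -4 // 4 = -1. Stack: [-8, -1]
BINARY_OP - → -8 - -1 = -7. Stack: [-7]
STORE_FAST x → x=-7. Stack: []
LOAD_CONST → push 10. Stack: [10]
LOAD_FAST x → push -7. Stack: [10, -7]
BINARY_OP * → 10 * -7 = -70. Stack: [-70]
LOAD_CONST → push 2. Stack: [-70, 2]
BINARY_OP << → -70 << 2 = -280. Stack: [-280]
STORE_FAST r → r=-280. Stack: []
LOAD_CONST → push 9. Stack: [9]
LOAD_FAST x → push -7. Stack: [9, -7]
BINARY_OP + → 9 + -7 = 2. Stack: [2]
STORE_FAST s → s=2. Stack: []
LOAD_FAST_LOAD_FAST r,a → push -280,-4. Stack: [-280, -4]
BINARY_OP - → -280 - -4 = -276. Stack: [-276]
LOAD_FAST_LOAD_FAST a,r → push -4,-280. Stack: [-276, -4, -280]
BINARY_OP ^ → -4 ^ -280 = 276. Stack: [-276, 276]
BINARY_OP // → -276 // 276 = -1. Stack: [-1]
STORE_FAST q → q=-1. Stack: []
LOAD_FAST_LOAD_FAST q,r → push -1,-280. Stack: [-1, -280]
BINARY_OP + → -1 + -280 = -281. Stack: [-281]
STORE_FAST w → w=-281. Stack: []
LOAD_FAST_LOAD_FAST w,s → push -281,2. Stack: [-281, 2]
BINARY_OP * → -281 * 2 = -562. Stack: [-562]
LOAD_FAST a → push -4. Stack: [-562, -4]
LOAD_CONST → push 6. Stack: [-562, -4, 6]
BINARY_OP // → -4 // 6 = -1. Stack: [-562, -1]
BINARY_OP - → -562 - -1 = -561. Stack: [-561]
STORE_FAST p → p=-561. Stack: []
LOAD_FAST s → push 2. Stack: [2]
LOAD_CONST → push 2. Stack: [2, 2]
BINARY_OP >> → 2 >> 2 = 0. Stack: [0]
LOAD_FAST w → push -281. Stack: [0, -281]
BINARY_OP * → 0 * -281 = 0. Stack: [0]
STORE_FAST w → w=0. Stack: []
LOAD_FAST p → push -561. Stack: [-561]
RETURN_VALUE → return -561.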